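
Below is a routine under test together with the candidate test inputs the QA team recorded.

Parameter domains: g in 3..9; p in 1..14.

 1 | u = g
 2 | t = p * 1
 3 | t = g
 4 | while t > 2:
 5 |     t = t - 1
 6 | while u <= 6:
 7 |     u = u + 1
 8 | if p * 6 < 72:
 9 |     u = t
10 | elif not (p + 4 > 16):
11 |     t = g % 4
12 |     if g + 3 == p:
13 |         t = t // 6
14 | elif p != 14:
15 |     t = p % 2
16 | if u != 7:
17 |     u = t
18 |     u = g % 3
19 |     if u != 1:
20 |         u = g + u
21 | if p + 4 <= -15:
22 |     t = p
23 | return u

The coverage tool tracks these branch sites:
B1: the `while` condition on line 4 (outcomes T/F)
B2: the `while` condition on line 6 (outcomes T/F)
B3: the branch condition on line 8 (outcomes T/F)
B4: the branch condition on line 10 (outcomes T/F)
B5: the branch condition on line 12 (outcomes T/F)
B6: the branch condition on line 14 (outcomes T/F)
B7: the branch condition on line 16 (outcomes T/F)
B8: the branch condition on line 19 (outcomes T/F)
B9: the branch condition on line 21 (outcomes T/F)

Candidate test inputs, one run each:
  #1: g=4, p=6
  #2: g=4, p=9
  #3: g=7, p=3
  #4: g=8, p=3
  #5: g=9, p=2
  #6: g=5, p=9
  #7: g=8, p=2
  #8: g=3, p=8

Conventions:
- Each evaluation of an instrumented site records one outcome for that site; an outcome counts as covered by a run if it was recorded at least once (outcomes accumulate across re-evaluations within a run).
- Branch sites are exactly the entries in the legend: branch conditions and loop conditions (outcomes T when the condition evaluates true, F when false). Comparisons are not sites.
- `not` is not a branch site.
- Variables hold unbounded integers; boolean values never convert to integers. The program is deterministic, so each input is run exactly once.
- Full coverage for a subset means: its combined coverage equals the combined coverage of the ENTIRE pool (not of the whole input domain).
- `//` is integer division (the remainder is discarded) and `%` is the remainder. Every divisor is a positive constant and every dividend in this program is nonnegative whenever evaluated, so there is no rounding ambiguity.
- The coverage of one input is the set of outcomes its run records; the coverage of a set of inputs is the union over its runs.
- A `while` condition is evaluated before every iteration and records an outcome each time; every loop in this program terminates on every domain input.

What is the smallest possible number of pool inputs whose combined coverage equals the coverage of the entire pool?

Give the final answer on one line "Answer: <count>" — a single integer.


run #1 (g=4, p=6) runs B1->T, B1->T, B1->F, B2->T, B2->T, B2->T, B2->F, B3->T, B7->T, B8->F, B9->F; records B1=T, B1=F, B2=T, B2=F, B3=T, B7=T, B8=F, B9=F
run #2 (g=4, p=9) runs B1->T, B1->T, B1->F, B2->T, B2->T, B2->T, B2->F, B3->T, B7->T, B8->F, B9->F; records B1=T, B1=F, B2=T, B2=F, B3=T, B7=T, B8=F, B9=F
run #3 (g=7, p=3) runs B1->T, B1->T, B1->T, B1->T, B1->T, B1->F, B2->F, B3->T, B7->T, B8->F, B9->F; records B1=T, B1=F, B2=F, B3=T, B7=T, B8=F, B9=F
run #4 (g=8, p=3) runs B1->T, B1->T, B1->T, B1->T, B1->T, B1->T, B1->F, B2->F, B3->T, B7->T, B8->T, B9->F; records B1=T, B1=F, B2=F, B3=T, B7=T, B8=T, B9=F
run #5 (g=9, p=2) runs B1->T, B1->T, B1->T, B1->T, B1->T, B1->T, B1->T, B1->F, B2->F, B3->T, B7->T, B8->T, B9->F; records B1=T, B1=F, B2=F, B3=T, B7=T, B8=T, B9=F
run #6 (g=5, p=9) runs B1->T, B1->T, B1->T, B1->F, B2->T, B2->T, B2->F, B3->T, B7->T, B8->T, B9->F; records B1=T, B1=F, B2=T, B2=F, B3=T, B7=T, B8=T, B9=F
run #7 (g=8, p=2) runs B1->T, B1->T, B1->T, B1->T, B1->T, B1->T, B1->F, B2->F, B3->T, B7->T, B8->T, B9->F; records B1=T, B1=F, B2=F, B3=T, B7=T, B8=T, B9=F
run #8 (g=3, p=8) runs B1->T, B1->F, B2->T, B2->T, B2->T, B2->T, B2->F, B3->T, B7->T, B8->T, B9->F; records B1=T, B1=F, B2=T, B2=F, B3=T, B7=T, B8=T, B9=F
together the pool reaches 9 outcomes: B1=T, B1=F, B2=T, B2=F, B3=T, B7=T, B8=T, B8=F, B9=F
no size-1 subset reaches all 9 outcomes (best union: 8/9)
at size 2, {1, 4} reaches all 9 outcomes; every lexicographically earlier size-2 subset fails
Answer: 2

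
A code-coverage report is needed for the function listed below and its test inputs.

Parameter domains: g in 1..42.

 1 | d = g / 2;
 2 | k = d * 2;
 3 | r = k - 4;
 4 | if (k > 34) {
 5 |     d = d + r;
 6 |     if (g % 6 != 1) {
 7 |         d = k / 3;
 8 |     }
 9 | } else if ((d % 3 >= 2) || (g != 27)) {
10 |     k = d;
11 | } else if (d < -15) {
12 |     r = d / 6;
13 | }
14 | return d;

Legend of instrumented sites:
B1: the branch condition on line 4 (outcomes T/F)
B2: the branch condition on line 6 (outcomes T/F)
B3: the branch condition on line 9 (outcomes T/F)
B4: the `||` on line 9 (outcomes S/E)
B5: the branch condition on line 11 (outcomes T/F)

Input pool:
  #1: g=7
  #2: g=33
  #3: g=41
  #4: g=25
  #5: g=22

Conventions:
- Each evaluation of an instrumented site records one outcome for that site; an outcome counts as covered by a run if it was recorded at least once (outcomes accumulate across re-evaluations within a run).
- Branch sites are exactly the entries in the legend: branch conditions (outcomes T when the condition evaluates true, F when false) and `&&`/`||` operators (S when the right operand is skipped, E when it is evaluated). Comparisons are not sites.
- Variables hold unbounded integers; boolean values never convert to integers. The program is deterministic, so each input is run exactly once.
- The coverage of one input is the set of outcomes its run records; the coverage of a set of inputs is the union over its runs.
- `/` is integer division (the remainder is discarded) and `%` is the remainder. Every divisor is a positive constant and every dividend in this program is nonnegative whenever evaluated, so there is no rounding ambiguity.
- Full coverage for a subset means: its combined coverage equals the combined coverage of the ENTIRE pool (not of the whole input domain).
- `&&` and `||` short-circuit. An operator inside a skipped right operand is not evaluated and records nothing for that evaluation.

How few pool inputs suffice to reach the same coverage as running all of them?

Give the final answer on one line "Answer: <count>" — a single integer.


test 1 (g=7) fires B1->F, B4->E, B3->T; hits B1=F, B3=T, B4=E
test 2 (g=33) fires B1->F, B4->E, B3->T; hits B1=F, B3=T, B4=E
test 3 (g=41) fires B1->T, B2->T; hits B1=T, B2=T
test 4 (g=25) fires B1->F, B4->E, B3->T; hits B1=F, B3=T, B4=E
test 5 (g=22) fires B1->F, B4->S, B3->T; hits B1=F, B3=T, B4=S
together the pool reaches 6 outcomes: B1=T, B1=F, B2=T, B3=T, B4=S, B4=E
every size-1 subset falls short of the 6 outcomes (best: 3/6)
every size-2 subset falls short of the 6 outcomes (best: 5/6)
the canonical winner is {1, 3, 5}: size 3, full 6-outcome coverage, earliest index list among size-3 covers
Answer: 3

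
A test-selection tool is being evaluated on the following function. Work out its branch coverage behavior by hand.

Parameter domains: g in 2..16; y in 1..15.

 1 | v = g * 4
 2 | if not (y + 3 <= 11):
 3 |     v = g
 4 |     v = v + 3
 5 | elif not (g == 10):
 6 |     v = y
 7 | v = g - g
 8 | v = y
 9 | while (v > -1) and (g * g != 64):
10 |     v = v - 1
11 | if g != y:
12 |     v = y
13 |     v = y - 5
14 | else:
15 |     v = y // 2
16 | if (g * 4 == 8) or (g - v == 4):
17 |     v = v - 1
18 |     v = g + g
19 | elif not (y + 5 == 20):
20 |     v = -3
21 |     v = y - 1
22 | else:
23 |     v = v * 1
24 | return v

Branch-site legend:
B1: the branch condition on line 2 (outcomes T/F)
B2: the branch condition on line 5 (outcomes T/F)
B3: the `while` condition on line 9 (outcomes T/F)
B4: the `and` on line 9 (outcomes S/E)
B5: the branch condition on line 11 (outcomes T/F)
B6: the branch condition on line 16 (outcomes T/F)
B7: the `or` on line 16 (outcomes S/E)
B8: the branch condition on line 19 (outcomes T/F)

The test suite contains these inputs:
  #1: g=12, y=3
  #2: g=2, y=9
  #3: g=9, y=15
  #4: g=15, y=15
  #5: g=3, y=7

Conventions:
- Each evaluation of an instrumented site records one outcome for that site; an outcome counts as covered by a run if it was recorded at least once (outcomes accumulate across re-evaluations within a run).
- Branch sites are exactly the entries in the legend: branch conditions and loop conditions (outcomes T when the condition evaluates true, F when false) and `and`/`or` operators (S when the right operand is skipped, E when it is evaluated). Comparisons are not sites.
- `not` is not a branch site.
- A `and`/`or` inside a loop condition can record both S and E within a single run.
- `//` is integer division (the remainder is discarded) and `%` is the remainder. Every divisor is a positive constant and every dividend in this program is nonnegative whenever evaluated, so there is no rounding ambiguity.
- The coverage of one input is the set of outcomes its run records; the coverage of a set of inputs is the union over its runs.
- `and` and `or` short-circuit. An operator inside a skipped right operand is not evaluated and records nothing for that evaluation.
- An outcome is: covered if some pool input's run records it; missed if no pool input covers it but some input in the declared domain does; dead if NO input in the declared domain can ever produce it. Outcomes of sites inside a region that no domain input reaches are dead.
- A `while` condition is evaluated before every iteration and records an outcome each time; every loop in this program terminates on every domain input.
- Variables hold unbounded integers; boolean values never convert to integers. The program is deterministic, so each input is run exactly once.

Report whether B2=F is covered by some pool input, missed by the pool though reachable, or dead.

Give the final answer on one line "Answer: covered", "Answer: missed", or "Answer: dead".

no pool input records B2=F
but domain input (g=10, y=1) does record it -> reachable, so missed

Answer: missed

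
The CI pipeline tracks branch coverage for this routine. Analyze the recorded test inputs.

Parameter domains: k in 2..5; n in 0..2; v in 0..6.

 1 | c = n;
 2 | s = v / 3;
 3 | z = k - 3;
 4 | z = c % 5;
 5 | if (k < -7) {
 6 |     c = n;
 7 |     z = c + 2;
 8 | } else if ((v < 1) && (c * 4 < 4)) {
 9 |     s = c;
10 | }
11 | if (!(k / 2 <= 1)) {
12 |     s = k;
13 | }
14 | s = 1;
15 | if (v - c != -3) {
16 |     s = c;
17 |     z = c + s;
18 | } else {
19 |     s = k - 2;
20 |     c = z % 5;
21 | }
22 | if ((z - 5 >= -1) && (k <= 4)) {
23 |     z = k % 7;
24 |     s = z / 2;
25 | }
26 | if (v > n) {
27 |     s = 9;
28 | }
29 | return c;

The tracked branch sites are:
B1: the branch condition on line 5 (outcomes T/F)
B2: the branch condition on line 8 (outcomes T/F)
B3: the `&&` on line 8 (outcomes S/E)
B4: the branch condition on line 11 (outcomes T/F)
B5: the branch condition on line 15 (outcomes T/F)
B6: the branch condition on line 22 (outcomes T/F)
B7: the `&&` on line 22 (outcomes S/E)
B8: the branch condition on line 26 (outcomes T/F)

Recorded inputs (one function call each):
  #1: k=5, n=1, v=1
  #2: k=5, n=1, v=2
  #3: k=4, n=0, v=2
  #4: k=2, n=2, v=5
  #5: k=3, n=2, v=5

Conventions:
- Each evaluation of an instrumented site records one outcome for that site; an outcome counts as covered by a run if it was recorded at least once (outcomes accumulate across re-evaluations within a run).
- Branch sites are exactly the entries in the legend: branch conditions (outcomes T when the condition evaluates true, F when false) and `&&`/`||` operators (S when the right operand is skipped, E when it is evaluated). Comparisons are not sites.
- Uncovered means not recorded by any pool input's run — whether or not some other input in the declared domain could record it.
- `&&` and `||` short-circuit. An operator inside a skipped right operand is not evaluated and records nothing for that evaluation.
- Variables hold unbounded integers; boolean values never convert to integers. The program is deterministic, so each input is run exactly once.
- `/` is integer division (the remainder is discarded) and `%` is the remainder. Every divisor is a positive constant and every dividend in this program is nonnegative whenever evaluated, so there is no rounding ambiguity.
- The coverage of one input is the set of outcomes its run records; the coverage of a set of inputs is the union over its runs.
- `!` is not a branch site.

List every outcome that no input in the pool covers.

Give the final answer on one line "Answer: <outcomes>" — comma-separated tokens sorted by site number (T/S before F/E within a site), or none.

test 1 (k=5, n=1, v=1) fires B1->F, B3->S, B2->F, B4->T, B5->T, B7->S, B6->F, B8->F; hits B1=F, B2=F, B3=S, B4=T, B5=T, B6=F, B7=S, B8=F
test 2 (k=5, n=1, v=2) fires B1->F, B3->S, B2->F, B4->T, B5->T, B7->S, B6->F, B8->T; hits B1=F, B2=F, B3=S, B4=T, B5=T, B6=F, B7=S, B8=T
test 3 (k=4, n=0, v=2) fires B1->F, B3->S, B2->F, B4->T, B5->T, B7->S, B6->F, B8->T; hits B1=F, B2=F, B3=S, B4=T, B5=T, B6=F, B7=S, B8=T
test 4 (k=2, n=2, v=5) fires B1->F, B3->S, B2->F, B4->F, B5->T, B7->E, B6->T, B8->T; hits B1=F, B2=F, B3=S, B4=F, B5=T, B6=T, B7=E, B8=T
test 5 (k=3, n=2, v=5) fires B1->F, B3->S, B2->F, B4->F, B5->T, B7->E, B6->T, B8->T; hits B1=F, B2=F, B3=S, B4=F, B5=T, B6=T, B7=E, B8=T
union over the pool: B1=F, B2=F, B3=S, B4=T, B4=F, B5=T, B6=T, B6=F, B7=S, B7=E, B8=T, B8=F
uncovered (4 of 16): B1=T, B2=T, B3=E, B5=F

Answer: B1=T, B2=T, B3=E, B5=F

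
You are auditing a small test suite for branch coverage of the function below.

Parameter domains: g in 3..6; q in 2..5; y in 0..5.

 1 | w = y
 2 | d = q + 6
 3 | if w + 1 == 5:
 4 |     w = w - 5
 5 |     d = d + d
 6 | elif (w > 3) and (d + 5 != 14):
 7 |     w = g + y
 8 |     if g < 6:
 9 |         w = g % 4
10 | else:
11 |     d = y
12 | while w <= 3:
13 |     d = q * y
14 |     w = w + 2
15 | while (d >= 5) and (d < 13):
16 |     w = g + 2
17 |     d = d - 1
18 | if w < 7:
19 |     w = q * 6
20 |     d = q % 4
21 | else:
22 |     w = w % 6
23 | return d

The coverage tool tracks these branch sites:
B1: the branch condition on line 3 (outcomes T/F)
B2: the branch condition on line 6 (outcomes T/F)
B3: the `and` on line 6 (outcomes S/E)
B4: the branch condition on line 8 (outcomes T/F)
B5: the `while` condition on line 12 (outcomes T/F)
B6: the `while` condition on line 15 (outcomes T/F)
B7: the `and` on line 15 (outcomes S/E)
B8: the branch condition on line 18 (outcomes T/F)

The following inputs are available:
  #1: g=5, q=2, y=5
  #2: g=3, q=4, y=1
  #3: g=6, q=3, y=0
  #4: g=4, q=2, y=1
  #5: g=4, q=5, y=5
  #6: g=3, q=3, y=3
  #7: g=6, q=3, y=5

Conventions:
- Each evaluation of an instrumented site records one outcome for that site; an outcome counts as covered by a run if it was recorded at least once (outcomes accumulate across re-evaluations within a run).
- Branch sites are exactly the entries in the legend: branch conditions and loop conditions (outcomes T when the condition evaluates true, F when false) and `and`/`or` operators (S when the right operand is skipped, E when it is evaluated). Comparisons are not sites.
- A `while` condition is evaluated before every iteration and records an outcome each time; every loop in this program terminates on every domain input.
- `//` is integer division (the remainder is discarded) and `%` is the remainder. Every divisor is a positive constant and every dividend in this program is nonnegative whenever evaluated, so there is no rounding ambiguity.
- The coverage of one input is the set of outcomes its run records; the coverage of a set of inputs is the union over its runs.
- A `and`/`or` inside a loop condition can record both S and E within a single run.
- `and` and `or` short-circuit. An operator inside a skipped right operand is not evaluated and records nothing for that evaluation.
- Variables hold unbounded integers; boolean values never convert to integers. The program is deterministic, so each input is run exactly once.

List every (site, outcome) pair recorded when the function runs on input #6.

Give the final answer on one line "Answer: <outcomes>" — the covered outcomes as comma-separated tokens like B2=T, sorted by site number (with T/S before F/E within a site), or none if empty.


Running input #6 (g=3, q=3, y=3), event by event:
  B1->F, B3->S, B2->F, B5->T, B5->F, B7->E, B6->T, B7->E, B6->T, B7->E
  B6->T, B7->E, B6->T, B7->E, B6->T, B7->S, B6->F, B8->T
deduplicating events, the covered set is: B1=F, B2=F, B3=S, B5=T, B5=F, B6=T, B6=F, B7=S, B7=E, B8=T
Answer: B1=F, B2=F, B3=S, B5=T, B5=F, B6=T, B6=F, B7=S, B7=E, B8=T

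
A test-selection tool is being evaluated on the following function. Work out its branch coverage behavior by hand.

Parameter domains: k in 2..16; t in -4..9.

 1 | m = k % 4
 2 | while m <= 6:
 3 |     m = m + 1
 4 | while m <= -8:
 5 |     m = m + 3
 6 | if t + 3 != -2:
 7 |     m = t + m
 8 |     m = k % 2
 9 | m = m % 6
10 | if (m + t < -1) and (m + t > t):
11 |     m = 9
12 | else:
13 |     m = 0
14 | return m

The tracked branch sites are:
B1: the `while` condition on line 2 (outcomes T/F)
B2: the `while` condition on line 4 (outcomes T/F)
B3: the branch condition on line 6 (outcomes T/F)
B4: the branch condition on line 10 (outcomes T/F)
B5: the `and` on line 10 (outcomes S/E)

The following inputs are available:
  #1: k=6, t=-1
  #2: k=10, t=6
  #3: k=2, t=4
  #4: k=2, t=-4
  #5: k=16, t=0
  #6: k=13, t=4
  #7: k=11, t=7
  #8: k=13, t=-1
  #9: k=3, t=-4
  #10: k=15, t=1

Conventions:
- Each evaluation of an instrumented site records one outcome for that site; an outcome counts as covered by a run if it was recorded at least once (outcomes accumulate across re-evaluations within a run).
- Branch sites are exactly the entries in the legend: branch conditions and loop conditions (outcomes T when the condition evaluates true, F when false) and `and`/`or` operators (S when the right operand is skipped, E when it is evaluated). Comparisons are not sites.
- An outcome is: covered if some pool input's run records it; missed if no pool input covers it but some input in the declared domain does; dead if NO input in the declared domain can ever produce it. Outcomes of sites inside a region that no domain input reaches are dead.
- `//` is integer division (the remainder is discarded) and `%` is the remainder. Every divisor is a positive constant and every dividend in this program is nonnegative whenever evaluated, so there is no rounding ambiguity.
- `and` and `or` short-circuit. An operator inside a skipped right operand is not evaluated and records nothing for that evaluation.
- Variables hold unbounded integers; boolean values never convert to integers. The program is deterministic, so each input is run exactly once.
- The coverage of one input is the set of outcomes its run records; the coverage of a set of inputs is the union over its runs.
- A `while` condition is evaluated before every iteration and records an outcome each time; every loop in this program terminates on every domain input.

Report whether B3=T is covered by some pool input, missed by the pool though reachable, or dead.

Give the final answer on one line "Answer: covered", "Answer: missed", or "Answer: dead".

B3=T is recorded by pool input(s) 1, 2, 3, 4, 5, 6, 7, 8, 9, 10 -> covered

Answer: covered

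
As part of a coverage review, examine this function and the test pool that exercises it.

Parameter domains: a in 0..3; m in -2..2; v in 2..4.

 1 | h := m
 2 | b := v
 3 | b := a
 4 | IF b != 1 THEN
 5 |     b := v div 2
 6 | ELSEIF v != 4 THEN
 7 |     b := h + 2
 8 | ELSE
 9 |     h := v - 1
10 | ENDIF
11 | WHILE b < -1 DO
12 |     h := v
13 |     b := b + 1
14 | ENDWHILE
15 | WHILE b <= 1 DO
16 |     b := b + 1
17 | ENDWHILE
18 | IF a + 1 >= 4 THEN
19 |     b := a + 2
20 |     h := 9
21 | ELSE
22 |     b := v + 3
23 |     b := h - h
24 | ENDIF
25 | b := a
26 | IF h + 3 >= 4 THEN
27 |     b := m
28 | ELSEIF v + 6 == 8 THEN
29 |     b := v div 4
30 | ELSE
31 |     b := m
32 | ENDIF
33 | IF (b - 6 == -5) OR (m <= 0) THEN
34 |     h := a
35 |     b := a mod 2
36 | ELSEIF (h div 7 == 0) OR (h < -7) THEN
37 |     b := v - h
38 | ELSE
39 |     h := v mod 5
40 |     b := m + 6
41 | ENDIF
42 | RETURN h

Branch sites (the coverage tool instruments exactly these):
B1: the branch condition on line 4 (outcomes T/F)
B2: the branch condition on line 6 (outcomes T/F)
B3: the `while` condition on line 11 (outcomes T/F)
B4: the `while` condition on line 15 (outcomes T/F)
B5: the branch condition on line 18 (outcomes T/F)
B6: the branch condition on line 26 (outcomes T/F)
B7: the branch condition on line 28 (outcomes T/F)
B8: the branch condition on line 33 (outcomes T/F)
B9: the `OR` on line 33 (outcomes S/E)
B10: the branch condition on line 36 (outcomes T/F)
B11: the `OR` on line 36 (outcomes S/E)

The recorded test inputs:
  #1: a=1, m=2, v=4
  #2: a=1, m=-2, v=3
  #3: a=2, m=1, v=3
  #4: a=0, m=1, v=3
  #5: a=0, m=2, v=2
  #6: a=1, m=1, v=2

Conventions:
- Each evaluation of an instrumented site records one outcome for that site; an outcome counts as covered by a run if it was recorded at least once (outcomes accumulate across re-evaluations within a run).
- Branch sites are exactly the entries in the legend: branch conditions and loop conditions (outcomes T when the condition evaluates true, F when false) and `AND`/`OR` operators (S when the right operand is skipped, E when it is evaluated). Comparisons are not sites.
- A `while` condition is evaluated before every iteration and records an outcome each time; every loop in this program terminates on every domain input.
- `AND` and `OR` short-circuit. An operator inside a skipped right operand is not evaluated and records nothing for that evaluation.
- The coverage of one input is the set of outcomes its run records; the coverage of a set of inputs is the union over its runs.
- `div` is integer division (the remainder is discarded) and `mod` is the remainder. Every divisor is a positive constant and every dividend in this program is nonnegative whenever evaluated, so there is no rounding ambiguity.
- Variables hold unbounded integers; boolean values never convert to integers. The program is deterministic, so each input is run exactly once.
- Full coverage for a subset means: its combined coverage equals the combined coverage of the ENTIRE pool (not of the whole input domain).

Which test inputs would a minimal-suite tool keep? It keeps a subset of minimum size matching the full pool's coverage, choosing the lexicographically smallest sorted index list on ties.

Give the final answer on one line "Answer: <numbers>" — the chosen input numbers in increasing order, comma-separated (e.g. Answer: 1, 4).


input #1, a=1, m=2, v=4: outcomes B1=F, B2=F, B3=F, B4=T, B4=F, B5=F, B6=T, B8=F, B9=E, B10=T, B11=S
input #2, a=1, m=-2, v=3: outcomes B1=F, B2=T, B3=F, B4=T, B4=F, B5=F, B6=F, B7=F, B8=T, B9=E
input #3, a=2, m=1, v=3: outcomes B1=T, B3=F, B4=T, B4=F, B5=F, B6=T, B8=T, B9=S
input #4, a=0, m=1, v=3: outcomes B1=T, B3=F, B4=T, B4=F, B5=F, B6=T, B8=T, B9=S
input #5, a=0, m=2, v=2: outcomes B1=T, B3=F, B4=T, B4=F, B5=F, B6=T, B8=F, B9=E, B10=T, B11=S
input #6, a=1, m=1, v=2: outcomes B1=F, B2=T, B3=F, B4=F, B5=F, B6=T, B8=T, B9=S
pool-wide coverage (17 outcomes): B1=T, B1=F, B2=T, B2=F, B3=F, B4=T, B4=F, B5=F, B6=T, B6=F, B7=F, B8=T, B8=F, B9=S, B9=E, B10=T, B11=S
checked all size-1 subsets: none covers 17 outcomes (max 11/17)
checked all size-2 subsets: none covers 17 outcomes (max 15/17)
size 3: inputs {1, 2, 3} cover all 17 outcomes, and no lexicographically smaller subset of this size does
Answer: 1, 2, 3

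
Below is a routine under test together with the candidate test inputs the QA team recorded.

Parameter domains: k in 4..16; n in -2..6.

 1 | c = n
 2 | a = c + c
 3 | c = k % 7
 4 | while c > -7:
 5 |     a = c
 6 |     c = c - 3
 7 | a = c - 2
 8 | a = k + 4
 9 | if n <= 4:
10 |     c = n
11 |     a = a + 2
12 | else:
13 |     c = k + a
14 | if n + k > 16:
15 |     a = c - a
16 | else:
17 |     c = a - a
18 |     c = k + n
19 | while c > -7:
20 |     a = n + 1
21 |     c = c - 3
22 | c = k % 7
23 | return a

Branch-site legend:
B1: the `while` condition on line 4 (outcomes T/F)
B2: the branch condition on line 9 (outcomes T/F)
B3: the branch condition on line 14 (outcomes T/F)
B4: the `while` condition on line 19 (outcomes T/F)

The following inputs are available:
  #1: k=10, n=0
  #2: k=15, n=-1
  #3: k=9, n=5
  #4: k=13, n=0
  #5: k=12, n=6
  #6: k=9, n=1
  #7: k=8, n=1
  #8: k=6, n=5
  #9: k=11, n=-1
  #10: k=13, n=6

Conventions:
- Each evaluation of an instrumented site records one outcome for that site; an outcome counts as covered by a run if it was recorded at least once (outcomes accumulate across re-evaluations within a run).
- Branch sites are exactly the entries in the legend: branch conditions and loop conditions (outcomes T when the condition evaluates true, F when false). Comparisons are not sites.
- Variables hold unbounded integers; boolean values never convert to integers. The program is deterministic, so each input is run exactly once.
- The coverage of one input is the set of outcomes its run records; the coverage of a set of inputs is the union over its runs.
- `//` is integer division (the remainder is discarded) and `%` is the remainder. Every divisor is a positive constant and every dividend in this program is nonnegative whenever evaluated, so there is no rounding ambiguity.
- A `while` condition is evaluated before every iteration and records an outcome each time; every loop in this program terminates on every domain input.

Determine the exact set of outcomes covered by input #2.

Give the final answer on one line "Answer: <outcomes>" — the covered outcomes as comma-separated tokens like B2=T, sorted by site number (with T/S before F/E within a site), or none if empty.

Event log for input #2 (k=15, n=-1):
  B1->T, B1->T, B1->T, B1->F, B2->T, B3->F, B4->T, B4->T, B4->T, B4->T
  B4->T, B4->T, B4->T, B4->F
as a set, this run covers: B1=T, B1=F, B2=T, B3=F, B4=T, B4=F

Answer: B1=T, B1=F, B2=T, B3=F, B4=T, B4=F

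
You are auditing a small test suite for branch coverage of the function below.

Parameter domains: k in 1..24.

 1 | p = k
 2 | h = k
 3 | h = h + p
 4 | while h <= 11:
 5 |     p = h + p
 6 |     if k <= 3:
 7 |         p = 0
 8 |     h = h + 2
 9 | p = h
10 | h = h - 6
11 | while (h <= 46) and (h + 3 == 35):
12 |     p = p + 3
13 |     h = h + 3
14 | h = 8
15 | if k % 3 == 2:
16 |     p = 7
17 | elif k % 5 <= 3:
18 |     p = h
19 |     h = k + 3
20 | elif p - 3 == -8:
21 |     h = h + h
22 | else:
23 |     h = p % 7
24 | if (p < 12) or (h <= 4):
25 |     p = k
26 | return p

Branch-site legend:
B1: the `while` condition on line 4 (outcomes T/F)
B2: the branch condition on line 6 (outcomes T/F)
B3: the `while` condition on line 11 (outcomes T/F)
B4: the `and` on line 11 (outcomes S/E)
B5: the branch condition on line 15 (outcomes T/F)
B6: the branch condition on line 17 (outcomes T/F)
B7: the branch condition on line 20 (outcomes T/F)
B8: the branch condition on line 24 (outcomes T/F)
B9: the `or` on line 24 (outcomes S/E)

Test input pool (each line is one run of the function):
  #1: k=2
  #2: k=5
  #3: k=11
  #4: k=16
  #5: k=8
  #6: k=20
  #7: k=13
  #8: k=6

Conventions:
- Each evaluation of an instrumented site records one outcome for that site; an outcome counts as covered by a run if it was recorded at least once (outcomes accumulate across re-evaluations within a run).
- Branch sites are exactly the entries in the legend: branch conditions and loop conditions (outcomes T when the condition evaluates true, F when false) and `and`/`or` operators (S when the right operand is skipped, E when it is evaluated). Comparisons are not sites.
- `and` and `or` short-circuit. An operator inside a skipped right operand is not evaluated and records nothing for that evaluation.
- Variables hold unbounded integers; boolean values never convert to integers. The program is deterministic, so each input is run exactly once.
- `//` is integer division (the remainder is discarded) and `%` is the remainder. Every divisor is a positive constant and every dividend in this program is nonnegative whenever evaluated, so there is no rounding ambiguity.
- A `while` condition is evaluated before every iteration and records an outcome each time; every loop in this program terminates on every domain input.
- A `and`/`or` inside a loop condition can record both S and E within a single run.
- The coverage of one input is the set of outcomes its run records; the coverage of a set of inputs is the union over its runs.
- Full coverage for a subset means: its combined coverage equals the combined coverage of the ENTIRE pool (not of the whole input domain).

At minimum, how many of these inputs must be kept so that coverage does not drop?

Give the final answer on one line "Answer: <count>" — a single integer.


#1 (k=2) -> B1->T, B2->T, B1->T, B2->T, B1->T, B2->T, B1->T, B2->T, B1->F, B4->E, B3->F, B5->T, B9->S, B8->T; covered: B1=T, B1=F, B2=T, B3=F, B4=E, B5=T, B8=T, B9=S
#2 (k=5) -> B1->T, B2->F, B1->F, B4->E, B3->F, B5->T, B9->S, B8->T; covered: B1=T, B1=F, B2=F, B3=F, B4=E, B5=T, B8=T, B9=S
#3 (k=11) -> B1->F, B4->E, B3->F, B5->T, B9->S, B8->T; covered: B1=F, B3=F, B4=E, B5=T, B8=T, B9=S
#4 (k=16) -> B1->F, B4->E, B3->F, B5->F, B6->T, B9->S, B8->T; covered: B1=F, B3=F, B4=E, B5=F, B6=T, B8=T, B9=S
#5 (k=8) -> B1->F, B4->E, B3->F, B5->T, B9->S, B8->T; covered: B1=F, B3=F, B4=E, B5=T, B8=T, B9=S
#6 (k=20) -> B1->F, B4->E, B3->F, B5->T, B9->S, B8->T; covered: B1=F, B3=F, B4=E, B5=T, B8=T, B9=S
#7 (k=13) -> B1->F, B4->E, B3->F, B5->F, B6->T, B9->S, B8->T; covered: B1=F, B3=F, B4=E, B5=F, B6=T, B8=T, B9=S
#8 (k=6) -> B1->F, B4->E, B3->F, B5->F, B6->T, B9->S, B8->T; covered: B1=F, B3=F, B4=E, B5=F, B6=T, B8=T, B9=S
union over all inputs: B1=T, B1=F, B2=T, B2=F, B3=F, B4=E, B5=T, B5=F, B6=T, B8=T, B9=S (11 outcomes)
no size-1 subset reaches all 11 outcomes (best union: 8/11)
no size-2 subset reaches all 11 outcomes (best union: 10/11)
inputs {1, 2, 4} (size 3) cover everything; no size-3 subset with a lexicographically smaller index list covers all 11
Answer: 3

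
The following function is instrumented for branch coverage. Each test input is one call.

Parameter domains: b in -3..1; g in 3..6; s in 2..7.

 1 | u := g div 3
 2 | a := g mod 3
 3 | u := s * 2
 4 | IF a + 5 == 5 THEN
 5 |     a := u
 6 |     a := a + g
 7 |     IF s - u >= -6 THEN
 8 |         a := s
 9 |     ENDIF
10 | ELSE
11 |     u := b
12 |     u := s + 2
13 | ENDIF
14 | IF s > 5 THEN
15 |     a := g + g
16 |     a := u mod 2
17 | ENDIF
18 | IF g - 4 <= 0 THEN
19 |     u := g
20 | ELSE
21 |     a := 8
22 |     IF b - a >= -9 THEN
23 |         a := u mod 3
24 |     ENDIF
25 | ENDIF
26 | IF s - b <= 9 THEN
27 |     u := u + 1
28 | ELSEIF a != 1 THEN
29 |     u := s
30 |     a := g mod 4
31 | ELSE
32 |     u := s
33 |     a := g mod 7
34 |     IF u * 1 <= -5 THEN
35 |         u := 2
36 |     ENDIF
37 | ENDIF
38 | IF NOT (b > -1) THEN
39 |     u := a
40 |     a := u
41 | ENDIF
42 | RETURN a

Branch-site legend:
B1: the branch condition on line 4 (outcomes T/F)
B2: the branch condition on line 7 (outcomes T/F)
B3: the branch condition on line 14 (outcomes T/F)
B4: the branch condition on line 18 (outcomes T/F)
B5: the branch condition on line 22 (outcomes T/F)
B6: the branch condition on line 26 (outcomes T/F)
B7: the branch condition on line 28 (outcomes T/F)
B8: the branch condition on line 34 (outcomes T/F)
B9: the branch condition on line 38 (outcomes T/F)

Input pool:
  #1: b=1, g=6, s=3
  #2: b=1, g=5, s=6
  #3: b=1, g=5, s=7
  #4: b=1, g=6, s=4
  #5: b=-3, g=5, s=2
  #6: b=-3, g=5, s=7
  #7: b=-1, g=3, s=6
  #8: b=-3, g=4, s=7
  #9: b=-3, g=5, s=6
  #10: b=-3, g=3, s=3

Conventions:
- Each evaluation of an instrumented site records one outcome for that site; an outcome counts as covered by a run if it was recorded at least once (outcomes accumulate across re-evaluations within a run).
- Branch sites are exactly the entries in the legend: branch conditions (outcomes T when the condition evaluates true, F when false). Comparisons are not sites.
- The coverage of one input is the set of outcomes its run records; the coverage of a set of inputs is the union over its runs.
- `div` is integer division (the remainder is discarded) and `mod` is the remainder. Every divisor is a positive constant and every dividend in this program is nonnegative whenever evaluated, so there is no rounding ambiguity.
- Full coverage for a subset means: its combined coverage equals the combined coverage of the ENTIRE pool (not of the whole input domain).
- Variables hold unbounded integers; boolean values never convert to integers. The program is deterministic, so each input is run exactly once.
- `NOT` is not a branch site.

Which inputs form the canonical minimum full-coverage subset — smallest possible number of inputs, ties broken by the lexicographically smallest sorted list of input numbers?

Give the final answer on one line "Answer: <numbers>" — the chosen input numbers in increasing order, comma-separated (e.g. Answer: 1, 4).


run #1 (b=1, g=6, s=3) runs B1->T, B2->T, B3->F, B4->F, B5->T, B6->T, B9->F; records B1=T, B2=T, B3=F, B4=F, B5=T, B6=T, B9=F
run #2 (b=1, g=5, s=6) runs B1->F, B3->T, B4->F, B5->T, B6->T, B9->F; records B1=F, B3=T, B4=F, B5=T, B6=T, B9=F
run #3 (b=1, g=5, s=7) runs B1->F, B3->T, B4->F, B5->T, B6->T, B9->F; records B1=F, B3=T, B4=F, B5=T, B6=T, B9=F
run #4 (b=1, g=6, s=4) runs B1->T, B2->T, B3->F, B4->F, B5->T, B6->T, B9->F; records B1=T, B2=T, B3=F, B4=F, B5=T, B6=T, B9=F
run #5 (b=-3, g=5, s=2) runs B1->F, B3->F, B4->F, B5->F, B6->T, B9->T; records B1=F, B3=F, B4=F, B5=F, B6=T, B9=T
run #6 (b=-3, g=5, s=7) runs B1->F, B3->T, B4->F, B5->F, B6->F, B7->T, B9->T; records B1=F, B3=T, B4=F, B5=F, B6=F, B7=T, B9=T
run #7 (b=-1, g=3, s=6) runs B1->T, B2->T, B3->T, B4->T, B6->T, B9->T; records B1=T, B2=T, B3=T, B4=T, B6=T, B9=T
run #8 (b=-3, g=4, s=7) runs B1->F, B3->T, B4->T, B6->F, B7->F, B8->F, B9->T; records B1=F, B3=T, B4=T, B6=F, B7=F, B8=F, B9=T
run #9 (b=-3, g=5, s=6) runs B1->F, B3->T, B4->F, B5->F, B6->T, B9->T; records B1=F, B3=T, B4=F, B5=F, B6=T, B9=T
run #10 (b=-3, g=3, s=3) runs B1->T, B2->T, B3->F, B4->T, B6->T, B9->T; records B1=T, B2=T, B3=F, B4=T, B6=T, B9=T
the full pool covers 16 outcomes: B1=T, B1=F, B2=T, B3=T, B3=F, B4=T, B4=F, B5=T, B5=F, B6=T, B6=F, B7=T, B7=F, B8=F, B9=T, B9=F
no size-1 subset reaches all 16 outcomes (best union: 7/16)
no size-2 subset reaches all 16 outcomes (best union: 14/16)
the canonical winner is {1, 6, 8}: size 3, full 16-outcome coverage, earliest index list among size-3 covers
Answer: 1, 6, 8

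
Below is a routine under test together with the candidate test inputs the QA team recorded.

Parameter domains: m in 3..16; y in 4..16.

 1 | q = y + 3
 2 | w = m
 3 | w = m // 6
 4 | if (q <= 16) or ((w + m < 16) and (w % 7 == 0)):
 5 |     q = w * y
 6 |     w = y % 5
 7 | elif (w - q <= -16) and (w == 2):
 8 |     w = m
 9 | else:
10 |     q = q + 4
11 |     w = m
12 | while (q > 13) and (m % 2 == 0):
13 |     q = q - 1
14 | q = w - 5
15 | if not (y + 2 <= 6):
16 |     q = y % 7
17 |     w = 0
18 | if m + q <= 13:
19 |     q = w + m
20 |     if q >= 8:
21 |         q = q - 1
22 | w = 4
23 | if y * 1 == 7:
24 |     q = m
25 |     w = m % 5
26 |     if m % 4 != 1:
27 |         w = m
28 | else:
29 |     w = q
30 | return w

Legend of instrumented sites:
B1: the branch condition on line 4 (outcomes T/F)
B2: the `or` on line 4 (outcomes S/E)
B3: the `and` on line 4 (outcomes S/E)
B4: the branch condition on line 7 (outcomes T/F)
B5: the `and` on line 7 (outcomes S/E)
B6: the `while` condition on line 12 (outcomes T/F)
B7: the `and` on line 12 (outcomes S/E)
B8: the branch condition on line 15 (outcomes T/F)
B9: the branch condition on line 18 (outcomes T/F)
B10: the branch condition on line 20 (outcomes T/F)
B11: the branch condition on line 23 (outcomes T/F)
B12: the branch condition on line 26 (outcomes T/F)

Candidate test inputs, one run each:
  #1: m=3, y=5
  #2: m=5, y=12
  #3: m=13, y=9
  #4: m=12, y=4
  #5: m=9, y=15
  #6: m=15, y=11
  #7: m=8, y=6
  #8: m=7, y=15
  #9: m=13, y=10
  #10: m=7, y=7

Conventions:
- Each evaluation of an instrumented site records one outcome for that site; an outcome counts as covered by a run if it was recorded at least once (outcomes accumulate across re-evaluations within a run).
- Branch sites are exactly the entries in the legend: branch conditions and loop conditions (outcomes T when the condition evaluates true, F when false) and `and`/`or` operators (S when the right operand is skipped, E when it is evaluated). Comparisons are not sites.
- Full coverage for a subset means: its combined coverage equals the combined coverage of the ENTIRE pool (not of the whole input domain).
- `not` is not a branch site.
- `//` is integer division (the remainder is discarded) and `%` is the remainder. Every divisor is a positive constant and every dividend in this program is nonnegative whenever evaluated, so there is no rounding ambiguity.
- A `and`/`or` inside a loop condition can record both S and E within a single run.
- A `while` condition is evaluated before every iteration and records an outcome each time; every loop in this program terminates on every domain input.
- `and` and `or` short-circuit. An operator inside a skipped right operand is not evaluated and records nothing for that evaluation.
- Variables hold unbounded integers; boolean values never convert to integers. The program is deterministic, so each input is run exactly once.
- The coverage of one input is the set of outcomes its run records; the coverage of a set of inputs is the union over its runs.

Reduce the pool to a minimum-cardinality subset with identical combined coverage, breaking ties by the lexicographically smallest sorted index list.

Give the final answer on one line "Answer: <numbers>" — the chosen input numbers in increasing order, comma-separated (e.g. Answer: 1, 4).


test 1 (m=3, y=5) fires B2->S, B1->T, B7->S, B6->F, B8->T, B9->T, B10->F, B11->F; hits B1=T, B2=S, B6=F, B7=S, B8=T, B9=T, B10=F, B11=F
test 2 (m=5, y=12) fires B2->S, B1->T, B7->S, B6->F, B8->T, B9->T, B10->F, B11->F; hits B1=T, B2=S, B6=F, B7=S, B8=T, B9=T, B10=F, B11=F
test 3 (m=13, y=9) fires B2->S, B1->T, B7->E, B6->F, B8->T, B9->F, B11->F; hits B1=T, B2=S, B6=F, B7=E, B8=T, B9=F, B11=F
test 4 (m=12, y=4) fires B2->S, B1->T, B7->S, B6->F, B8->F, B9->T, B10->T, B11->F; hits B1=T, B2=S, B6=F, B7=S, B8=F, B9=T, B10=T, B11=F
test 5 (m=9, y=15) fires B2->E, B3->E, B1->F, B5->E, B4->F, B7->E, B6->F, B8->T, B9->T, B10->T, B11->F; hits B1=F, B2=E, B3=E, B4=F, B5=E, B6=F, B7=E, B8=T, B9=T, B10=T, B11=F
test 6 (m=15, y=11) fires B2->S, B1->T, B7->E, B6->F, B8->T, B9->F, B11->F; hits B1=T, B2=S, B6=F, B7=E, B8=T, B9=F, B11=F
test 7 (m=8, y=6) fires B2->S, B1->T, B7->S, B6->F, B8->T, B9->F, B11->F; hits B1=T, B2=S, B6=F, B7=S, B8=T, B9=F, B11=F
test 8 (m=7, y=15) fires B2->E, B3->E, B1->F, B5->E, B4->F, B7->E, B6->F, B8->T, B9->T, B10->F, B11->F; hits B1=F, B2=E, B3=E, B4=F, B5=E, B6=F, B7=E, B8=T, B9=T, B10=F, B11=F
test 9 (m=13, y=10) fires B2->S, B1->T, B7->E, B6->F, B8->T, B9->F, B11->F; hits B1=T, B2=S, B6=F, B7=E, B8=T, B9=F, B11=F
test 10 (m=7, y=7) fires B2->S, B1->T, B7->S, B6->F, B8->T, B9->T, B10->F, B11->T, B12->T; hits B1=T, B2=S, B6=F, B7=S, B8=T, B9=T, B10=F, B11=T, B12=T
pool-wide coverage (19 outcomes): B1=T, B1=F, B2=S, B2=E, B3=E, B4=F, B5=E, B6=F, B7=S, B7=E, B8=T, B8=F, B9=T, B9=F, B10=T, B10=F, B11=T, B11=F, B12=T
no size-1 subset reaches all 19 outcomes (best union: 11/19)
no size-2 subset reaches all 19 outcomes (best union: 17/19)
no size-3 subset reaches all 19 outcomes (best union: 18/19)
the canonical winner is {3, 4, 5, 10}: size 4, full 19-outcome coverage, earliest index list among size-4 covers
Answer: 3, 4, 5, 10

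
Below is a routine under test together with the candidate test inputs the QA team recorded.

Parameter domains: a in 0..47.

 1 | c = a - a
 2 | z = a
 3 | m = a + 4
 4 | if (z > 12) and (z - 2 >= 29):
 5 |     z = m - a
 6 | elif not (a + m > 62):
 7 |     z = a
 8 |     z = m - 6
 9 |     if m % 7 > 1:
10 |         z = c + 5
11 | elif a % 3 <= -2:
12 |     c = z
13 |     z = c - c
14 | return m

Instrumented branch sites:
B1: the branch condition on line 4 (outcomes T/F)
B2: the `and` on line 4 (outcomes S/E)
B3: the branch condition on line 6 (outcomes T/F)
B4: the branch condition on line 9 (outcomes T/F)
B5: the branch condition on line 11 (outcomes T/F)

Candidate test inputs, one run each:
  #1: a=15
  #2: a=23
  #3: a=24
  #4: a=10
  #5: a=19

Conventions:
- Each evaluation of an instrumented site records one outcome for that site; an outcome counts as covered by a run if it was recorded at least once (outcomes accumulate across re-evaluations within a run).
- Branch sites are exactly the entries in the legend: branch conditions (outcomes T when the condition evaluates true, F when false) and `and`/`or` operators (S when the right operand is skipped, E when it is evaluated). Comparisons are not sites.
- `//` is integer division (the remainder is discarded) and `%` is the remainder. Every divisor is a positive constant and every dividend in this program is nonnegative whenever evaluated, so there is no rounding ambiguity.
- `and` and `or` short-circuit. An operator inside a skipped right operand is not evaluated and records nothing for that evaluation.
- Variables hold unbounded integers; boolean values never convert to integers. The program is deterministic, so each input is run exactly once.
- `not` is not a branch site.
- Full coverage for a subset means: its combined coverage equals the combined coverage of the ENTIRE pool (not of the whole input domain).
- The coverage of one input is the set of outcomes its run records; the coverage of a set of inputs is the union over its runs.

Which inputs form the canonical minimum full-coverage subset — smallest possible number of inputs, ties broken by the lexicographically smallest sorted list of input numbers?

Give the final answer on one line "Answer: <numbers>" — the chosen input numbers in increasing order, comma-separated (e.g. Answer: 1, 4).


#1 (a=15) -> B2->E, B1->F, B3->T, B4->T; covered: B1=F, B2=E, B3=T, B4=T
#2 (a=23) -> B2->E, B1->F, B3->T, B4->T; covered: B1=F, B2=E, B3=T, B4=T
#3 (a=24) -> B2->E, B1->F, B3->T, B4->F; covered: B1=F, B2=E, B3=T, B4=F
#4 (a=10) -> B2->S, B1->F, B3->T, B4->F; covered: B1=F, B2=S, B3=T, B4=F
#5 (a=19) -> B2->E, B1->F, B3->T, B4->T; covered: B1=F, B2=E, B3=T, B4=T
the full pool covers 6 outcomes: B1=F, B2=S, B2=E, B3=T, B4=T, B4=F
size 1 is not enough: best union over all size-1 subsets is 4/6
size 2: inputs {1, 4} cover all 6 outcomes, and no lexicographically smaller subset of this size does
Answer: 1, 4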